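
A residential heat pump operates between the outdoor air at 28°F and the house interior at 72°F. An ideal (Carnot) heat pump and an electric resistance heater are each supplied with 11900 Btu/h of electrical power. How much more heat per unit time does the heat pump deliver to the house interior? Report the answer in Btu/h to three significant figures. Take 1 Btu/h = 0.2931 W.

In absolute terms T_C = 270.93 K and T_H = 295.37 K, so ΔT = 24.44 K.
COP_Carnot = T_H/ΔT = 295.37/24.44 = 12.08.
The heat pump delivers Q̇_H = COP × Ẇ = 143800 Btu/h; the resistance heater delivers Ẇ = 11900 Btu/h.
Extra = (COP − 1)·Ẇ = 131900 Btu/h.

132000 Btu/h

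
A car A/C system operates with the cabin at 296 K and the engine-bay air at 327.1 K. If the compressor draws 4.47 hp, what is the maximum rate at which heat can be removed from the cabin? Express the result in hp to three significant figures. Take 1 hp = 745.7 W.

42.5 hp

The reservoir spacing is ΔT = 327.1 − 296 = 31.10 K.
COP_Carnot = T_C/ΔT = 296.00/31.10 = 9.518.
Q̇_max = COP_Carnot × Ẇ = 9.518 × 4.470 hp = 42.54 hp.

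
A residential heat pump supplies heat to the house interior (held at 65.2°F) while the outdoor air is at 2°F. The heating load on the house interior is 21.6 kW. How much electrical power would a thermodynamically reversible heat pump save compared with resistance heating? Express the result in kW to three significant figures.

19.0 kW

In absolute terms T_C = 256.48 K and T_H = 291.59 K, so ΔT = 35.11 K.
COP_Carnot = T_H/ΔT = 291.59/35.11 = 8.305.
Resistance heating needs Ẇ_res = Q̇_H = 21.60 kW; the reversible heat pump needs only Ẇ_hp = Q̇_H/COP = 2.601 kW.
Saving = 21.60 − 2.601 = 19.00 kW.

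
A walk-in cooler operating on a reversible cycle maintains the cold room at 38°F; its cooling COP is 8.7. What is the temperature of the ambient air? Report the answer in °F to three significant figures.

95.2 °F

COP_R = T_C/(T_H − T_C) gives T_H − T_C = T_C/COP.
With T_C = 276.48 K, T_H = 276.48 × (1 + 1/8.7) = 308.26 K.
Converting, 308.26 K = 95.20°F.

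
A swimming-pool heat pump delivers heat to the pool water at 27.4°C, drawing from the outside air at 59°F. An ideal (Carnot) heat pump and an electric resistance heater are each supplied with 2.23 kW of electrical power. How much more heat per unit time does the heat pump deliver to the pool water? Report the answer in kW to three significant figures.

In absolute terms T_C = 288.15 K and T_H = 300.55 K, so ΔT = 12.40 K.
COP_Carnot = T_H/ΔT = 300.55/12.40 = 24.24.
The heat pump delivers Q̇_H = COP × Ẇ = 54.05 kW; the resistance heater delivers Ẇ = 2.230 kW.
Extra = (COP − 1)·Ẇ = 51.82 kW.

51.8 kW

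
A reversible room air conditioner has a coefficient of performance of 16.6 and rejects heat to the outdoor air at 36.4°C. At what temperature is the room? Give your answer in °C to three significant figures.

For a Carnot refrigerator COP_R = T_C/(T_H − T_C), so T_C = COP·T_H/(1 + COP).
With T_H = 309.55 K, T_C = 16.6 × 309.55/17.60 = 291.96 K.
Converting, 291.96 K = 18.81°C.

18.8 °C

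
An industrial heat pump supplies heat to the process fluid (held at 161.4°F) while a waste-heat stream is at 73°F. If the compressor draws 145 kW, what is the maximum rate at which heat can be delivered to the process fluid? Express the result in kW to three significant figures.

1020 kW

In absolute terms T_C = 295.93 K and T_H = 345.04 K, so ΔT = 49.11 K.
COP_Carnot = T_H/ΔT = 345.04/49.11 = 7.026.
Q̇_max = COP_Carnot × Ẇ = 7.026 × 145.0 kW = 1019 kW.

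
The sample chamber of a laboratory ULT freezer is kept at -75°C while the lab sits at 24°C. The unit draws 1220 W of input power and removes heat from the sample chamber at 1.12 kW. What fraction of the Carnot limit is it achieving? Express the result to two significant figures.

0.46

Converting, Q̇_C = 1.120 kW = 1120 W, so COP_actual = Q̇_C/Ẇ = 1120/1220 = 0.9180.
In absolute terms T_C = 198.15 K and T_H = 297.15 K, so ΔT = 99.00 K.
COP_Carnot = T_C/ΔT = 198.15/99.00 = 2.002.
η_II = COP_actual/COP_Carnot = 0.9180/2.002 = 0.4587.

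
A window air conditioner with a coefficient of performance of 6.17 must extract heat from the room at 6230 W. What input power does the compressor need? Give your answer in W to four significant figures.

1010 W

Ẇ = Q̇_C/COP = 6230/6.17 = 1010 W.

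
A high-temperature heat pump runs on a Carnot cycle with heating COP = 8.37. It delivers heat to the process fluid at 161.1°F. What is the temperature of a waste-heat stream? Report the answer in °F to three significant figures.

COP_HP = T_H/(T_H − T_C) gives T_H − T_C = T_H/COP.
With T_H = 344.87 K, T_C = 344.87 × (1 − 1/8.37) = 303.67 K.
Converting, 303.67 K = 86.93°F.

86.9 °F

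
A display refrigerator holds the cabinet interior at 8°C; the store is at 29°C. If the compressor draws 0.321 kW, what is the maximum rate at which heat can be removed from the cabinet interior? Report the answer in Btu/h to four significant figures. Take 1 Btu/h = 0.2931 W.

14660 Btu/h

In absolute terms T_C = 281.15 K and T_H = 302.15 K, so ΔT = 21.00 K.
COP_Carnot = T_C/ΔT = 281.15/21.00 = 13.39.
Q̇_max = COP_Carnot × Ẇ = 13.39 × 0.3210 kW = 4.298 kW = 14660 Btu/h.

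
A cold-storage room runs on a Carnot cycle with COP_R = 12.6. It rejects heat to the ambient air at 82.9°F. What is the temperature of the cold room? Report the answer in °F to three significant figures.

43.0 °F

For a Carnot refrigerator COP_R = T_C/(T_H − T_C), so T_C = COP·T_H/(1 + COP).
With T_H = 301.43 K, T_C = 12.6 × 301.43/13.60 = 279.26 K.
Converting, 279.26 K = 43.01°F.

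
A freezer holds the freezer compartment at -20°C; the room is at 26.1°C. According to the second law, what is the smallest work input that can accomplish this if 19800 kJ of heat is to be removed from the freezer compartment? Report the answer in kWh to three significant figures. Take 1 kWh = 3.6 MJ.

1.00 kWh

In absolute terms T_C = 253.15 K and T_H = 299.25 K, so ΔT = 46.10 K.
The reversible limit is COP_R = T_C/ΔT = 5.491, so W_min = Q_C/COP = Q_C·ΔT/T_C.
W_min = 19800 × 46.10/253.15 = 3606 kJ = 1.002 kWh.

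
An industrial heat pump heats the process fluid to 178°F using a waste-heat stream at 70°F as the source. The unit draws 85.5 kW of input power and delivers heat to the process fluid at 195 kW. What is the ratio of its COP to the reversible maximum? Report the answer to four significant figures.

COP_actual = Q̇_H/Ẇ = 195.0/85.50 = 2.281.
In absolute terms T_C = 294.26 K and T_H = 354.26 K, so ΔT = 60.00 K.
COP_Carnot = T_H/ΔT = 354.26/60.00 = 5.904.
η_II = COP_actual/COP_Carnot = 2.281/5.904 = 0.3863.

0.3863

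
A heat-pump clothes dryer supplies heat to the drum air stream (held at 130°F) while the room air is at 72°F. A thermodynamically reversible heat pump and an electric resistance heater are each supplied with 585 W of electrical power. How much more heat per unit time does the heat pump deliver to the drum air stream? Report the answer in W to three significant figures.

In absolute terms T_C = 295.37 K and T_H = 327.59 K, so ΔT = 32.22 K.
COP_Carnot = T_H/ΔT = 327.59/32.22 = 10.17.
The heat pump delivers Q̇_H = COP × Ẇ = 5948 W; the resistance heater delivers Ẇ = 585.0 W.
Extra = (COP − 1)·Ẇ = 5363 W.

5360 W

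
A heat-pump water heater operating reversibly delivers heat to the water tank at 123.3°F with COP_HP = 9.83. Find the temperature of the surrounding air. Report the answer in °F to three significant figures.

64.0 °F

COP_HP = T_H/(T_H − T_C) gives T_H − T_C = T_H/COP.
With T_H = 323.87 K, T_C = 323.87 × (1 − 1/9.83) = 290.92 K.
Converting, 290.92 K = 63.99°F.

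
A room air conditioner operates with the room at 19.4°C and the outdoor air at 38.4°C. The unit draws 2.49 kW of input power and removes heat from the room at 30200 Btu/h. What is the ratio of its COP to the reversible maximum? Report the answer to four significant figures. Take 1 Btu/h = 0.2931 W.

Converting, Q̇_C = 30200 Btu/h = 8.852 kW, so COP_actual = Q̇_C/Ẇ = 8.852/2.490 = 3.555.
In absolute terms T_C = 292.55 K and T_H = 311.55 K, so ΔT = 19.00 K.
COP_Carnot = T_C/ΔT = 292.55/19.00 = 15.40.
η_II = COP_actual/COP_Carnot = 3.555/15.40 = 0.2309.

0.2309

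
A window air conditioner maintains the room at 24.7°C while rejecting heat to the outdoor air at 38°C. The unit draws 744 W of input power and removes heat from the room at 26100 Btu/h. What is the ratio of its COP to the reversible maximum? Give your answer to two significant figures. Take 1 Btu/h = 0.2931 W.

0.46

Converting, Q̇_C = 26100 Btu/h = 7650 W, so COP_actual = Q̇_C/Ẇ = 7650/744.0 = 10.28.
In absolute terms T_C = 297.85 K and T_H = 311.15 K, so ΔT = 13.30 K.
COP_Carnot = T_C/ΔT = 297.85/13.30 = 22.39.
η_II = COP_actual/COP_Carnot = 10.28/22.39 = 0.4591.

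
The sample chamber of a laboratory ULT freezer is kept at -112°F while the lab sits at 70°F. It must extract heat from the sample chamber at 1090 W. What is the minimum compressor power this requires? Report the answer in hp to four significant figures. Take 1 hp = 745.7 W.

In absolute terms T_C = 193.15 K and T_H = 294.26 K, so ΔT = 101.1 K.
COP_Carnot = T_C/ΔT = 193.15/101.1 = 1.910.
Ẇ_min = Q̇/COP_Carnot = 1090/1.910 = 570.6 W = 0.7652 hp.

0.7652 hp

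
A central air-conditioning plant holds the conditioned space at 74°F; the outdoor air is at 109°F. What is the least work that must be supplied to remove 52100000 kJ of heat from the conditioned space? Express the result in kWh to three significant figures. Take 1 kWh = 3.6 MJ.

In absolute terms T_C = 296.48 K and T_H = 315.93 K, so ΔT = 19.44 K.
The reversible limit is COP_R = T_C/ΔT = 15.25, so W_min = Q_C/COP = Q_C·ΔT/T_C.
W_min = 52100000 × 19.44/296.48 = 3417000 kJ = 949.1 kWh.

949 kWh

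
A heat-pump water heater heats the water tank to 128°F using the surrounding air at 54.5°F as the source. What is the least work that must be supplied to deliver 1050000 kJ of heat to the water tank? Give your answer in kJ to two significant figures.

130000 kJ

In absolute terms T_C = 285.65 K and T_H = 326.48 K, so ΔT = 40.83 K.
The reversible limit is COP_HP = T_H/ΔT = 7.996, so W_min = Q_H/COP = Q_H·ΔT/T_H.
W_min = 1050000 × 40.83/326.48 = 131300 kJ.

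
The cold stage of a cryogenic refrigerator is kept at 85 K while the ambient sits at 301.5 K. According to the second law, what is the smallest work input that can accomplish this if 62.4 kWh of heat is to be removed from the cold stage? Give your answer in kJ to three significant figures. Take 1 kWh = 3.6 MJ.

The reservoir spacing is ΔT = 301.5 − 85 = 216.5 K.
The reversible limit is COP_R = T_C/ΔT = 0.3926, so W_min = Q_C/COP = Q_C·ΔT/T_C.
W_min = 62.40 × 216.5/85.00 = 158.9 kWh = 572200 kJ.

572000 kJ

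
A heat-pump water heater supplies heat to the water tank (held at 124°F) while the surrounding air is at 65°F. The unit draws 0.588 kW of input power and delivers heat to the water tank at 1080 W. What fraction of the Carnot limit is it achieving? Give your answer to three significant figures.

0.186

Converting, Q̇_H = 1080 W = 1.080 kW, so COP_actual = Q̇_H/Ẇ = 1.080/0.5880 = 1.837.
In absolute terms T_C = 291.48 K and T_H = 324.26 K, so ΔT = 32.78 K.
COP_Carnot = T_H/ΔT = 324.26/32.78 = 9.893.
η_II = COP_actual/COP_Carnot = 1.837/9.893 = 0.1857.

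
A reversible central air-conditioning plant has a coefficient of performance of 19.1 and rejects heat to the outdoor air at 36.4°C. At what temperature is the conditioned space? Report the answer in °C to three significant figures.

21.0 °C

For a Carnot refrigerator COP_R = T_C/(T_H − T_C), so T_C = COP·T_H/(1 + COP).
With T_H = 309.55 K, T_C = 19.1 × 309.55/20.10 = 294.15 K.
Converting, 294.15 K = 21.00°C.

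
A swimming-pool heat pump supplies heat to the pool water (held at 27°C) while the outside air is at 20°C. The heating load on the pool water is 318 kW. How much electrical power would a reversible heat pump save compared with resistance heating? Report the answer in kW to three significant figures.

311 kW

In absolute terms T_C = 293.15 K and T_H = 300.15 K, so ΔT = 7.000 K.
COP_Carnot = T_H/ΔT = 300.15/7.000 = 42.88.
Resistance heating needs Ẇ_res = Q̇_H = 318.0 kW; the reversible heat pump needs only Ẇ_hp = Q̇_H/COP = 7.416 kW.
Saving = 318.0 − 7.416 = 310.6 kW.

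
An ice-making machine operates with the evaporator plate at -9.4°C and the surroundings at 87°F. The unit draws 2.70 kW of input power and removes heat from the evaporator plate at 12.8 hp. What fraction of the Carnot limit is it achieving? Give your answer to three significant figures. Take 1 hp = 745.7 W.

Converting, Q̇_C = 12.80 hp = 9.545 kW, so COP_actual = Q̇_C/Ẇ = 9.545/2.700 = 3.535.
In absolute terms T_C = 263.75 K and T_H = 303.71 K, so ΔT = 39.96 K.
COP_Carnot = T_C/ΔT = 263.75/39.96 = 6.601.
η_II = COP_actual/COP_Carnot = 3.535/6.601 = 0.5355.

0.536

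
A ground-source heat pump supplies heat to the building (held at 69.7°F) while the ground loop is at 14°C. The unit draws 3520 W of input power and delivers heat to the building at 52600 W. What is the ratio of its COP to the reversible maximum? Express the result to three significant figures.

0.353

COP_actual = Q̇_H/Ẇ = 52600/3520 = 14.94.
In absolute terms T_C = 287.15 K and T_H = 294.09 K, so ΔT = 6.944 K.
COP_Carnot = T_H/ΔT = 294.09/6.944 = 42.35.
η_II = COP_actual/COP_Carnot = 14.94/42.35 = 0.3529.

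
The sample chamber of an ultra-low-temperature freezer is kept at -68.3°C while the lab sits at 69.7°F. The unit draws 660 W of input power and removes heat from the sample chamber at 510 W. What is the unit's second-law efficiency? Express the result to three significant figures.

COP_actual = Q̇_C/Ẇ = 510.0/660.0 = 0.7727.
In absolute terms T_C = 204.85 K and T_H = 294.09 K, so ΔT = 89.24 K.
COP_Carnot = T_C/ΔT = 204.85/89.24 = 2.295.
η_II = COP_actual/COP_Carnot = 0.7727/2.295 = 0.3366.

0.337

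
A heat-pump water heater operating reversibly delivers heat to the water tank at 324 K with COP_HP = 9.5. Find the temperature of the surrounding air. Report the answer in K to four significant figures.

289.9 K

COP_HP = T_H/(T_H − T_C) gives T_H − T_C = T_H/COP.
With T_H = 324.00 K, T_C = 324.00 × (1 − 1/9.5) = 289.89 K.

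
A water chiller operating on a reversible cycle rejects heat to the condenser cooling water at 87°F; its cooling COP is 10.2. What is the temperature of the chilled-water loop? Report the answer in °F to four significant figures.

For a Carnot refrigerator COP_R = T_C/(T_H − T_C), so T_C = COP·T_H/(1 + COP).
With T_H = 303.71 K, T_C = 10.2 × 303.71/11.20 = 276.59 K.
Converting, 276.59 K = 38.19°F.

38.19 °F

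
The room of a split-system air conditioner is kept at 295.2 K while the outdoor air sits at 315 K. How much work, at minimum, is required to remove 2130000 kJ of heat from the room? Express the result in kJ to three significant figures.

The reservoir spacing is ΔT = 315 − 295.2 = 19.80 K.
The reversible limit is COP_R = T_C/ΔT = 14.91, so W_min = Q_C/COP = Q_C·ΔT/T_C.
W_min = 2130000 × 19.80/295.20 = 142900 kJ.

143000 kJ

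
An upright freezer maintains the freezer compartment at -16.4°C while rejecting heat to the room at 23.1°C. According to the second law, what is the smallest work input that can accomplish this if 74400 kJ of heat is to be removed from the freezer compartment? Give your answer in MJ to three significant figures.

In absolute terms T_C = 256.75 K and T_H = 296.25 K, so ΔT = 39.50 K.
The reversible limit is COP_R = T_C/ΔT = 6.500, so W_min = Q_C/COP = Q_C·ΔT/T_C.
W_min = 74400 × 39.50/256.75 = 11450 kJ = 11.45 MJ.

11.4 MJ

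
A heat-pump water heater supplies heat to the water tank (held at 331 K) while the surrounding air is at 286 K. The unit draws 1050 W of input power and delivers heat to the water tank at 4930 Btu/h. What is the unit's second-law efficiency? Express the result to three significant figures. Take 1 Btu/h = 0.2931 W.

0.187

Converting, Q̇_H = 4930 Btu/h = 1445 W, so COP_actual = Q̇_H/Ẇ = 1445/1050 = 1.376.
The reservoir spacing is ΔT = 331 − 286 = 45.00 K.
COP_Carnot = T_H/ΔT = 331.00/45.00 = 7.356.
η_II = COP_actual/COP_Carnot = 1.376/7.356 = 0.1871.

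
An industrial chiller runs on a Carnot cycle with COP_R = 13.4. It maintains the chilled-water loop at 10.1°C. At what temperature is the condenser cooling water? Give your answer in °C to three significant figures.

COP_R = T_C/(T_H − T_C) gives T_H − T_C = T_C/COP.
With T_C = 283.25 K, T_H = 283.25 × (1 + 1/13.4) = 304.39 K.
Converting, 304.39 K = 31.24°C.

31.2 °C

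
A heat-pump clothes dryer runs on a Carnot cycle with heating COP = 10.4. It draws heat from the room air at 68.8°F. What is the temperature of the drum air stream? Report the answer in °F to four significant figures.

COP_HP = T_H/(T_H − T_C) rearranges to T_H = COP·T_C/(COP − 1).
With T_C = 293.59 K, T_H = 10.4 × 293.59/9.400 = 324.83 K.
Converting, 324.83 K = 125.02°F.

125.0 °F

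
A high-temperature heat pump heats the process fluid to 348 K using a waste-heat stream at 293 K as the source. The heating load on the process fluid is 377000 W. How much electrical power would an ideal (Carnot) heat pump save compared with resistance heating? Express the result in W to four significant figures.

317400 W

The reservoir spacing is ΔT = 348 − 293 = 55.00 K.
COP_Carnot = T_H/ΔT = 348.00/55.00 = 6.327.
Resistance heating needs Ẇ_res = Q̇_H = 377000 W; the reversible heat pump needs only Ẇ_hp = Q̇_H/COP = 59580 W.
Saving = 377000 − 59580 = 317400 W.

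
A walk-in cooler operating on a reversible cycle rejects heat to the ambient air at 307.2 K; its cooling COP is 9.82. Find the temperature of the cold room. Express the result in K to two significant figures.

280 K

For a Carnot refrigerator COP_R = T_C/(T_H − T_C), so T_C = COP·T_H/(1 + COP).
With T_H = 307.20 K, T_C = 9.82 × 307.20/10.82 = 278.81 K.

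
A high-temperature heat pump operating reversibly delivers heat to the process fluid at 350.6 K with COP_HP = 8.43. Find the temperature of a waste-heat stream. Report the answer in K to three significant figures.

COP_HP = T_H/(T_H − T_C) gives T_H − T_C = T_H/COP.
With T_H = 350.60 K, T_C = 350.60 × (1 − 1/8.43) = 309.01 K.

309 K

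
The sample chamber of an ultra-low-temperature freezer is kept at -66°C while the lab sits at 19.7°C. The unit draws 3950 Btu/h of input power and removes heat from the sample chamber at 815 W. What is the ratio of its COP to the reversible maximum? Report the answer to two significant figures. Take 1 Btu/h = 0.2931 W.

0.29

Converting, Q̇_C = 815.0 W = 2781 Btu/h, so COP_actual = Q̇_C/Ẇ = 2781/3950 = 0.7040.
In absolute terms T_C = 207.15 K and T_H = 292.85 K, so ΔT = 85.70 K.
COP_Carnot = T_C/ΔT = 207.15/85.70 = 2.417.
η_II = COP_actual/COP_Carnot = 0.7040/2.417 = 0.2912.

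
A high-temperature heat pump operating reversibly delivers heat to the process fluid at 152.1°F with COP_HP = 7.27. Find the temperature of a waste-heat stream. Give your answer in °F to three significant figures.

68.0 °F

COP_HP = T_H/(T_H − T_C) gives T_H − T_C = T_H/COP.
With T_H = 339.87 K, T_C = 339.87 × (1 − 1/7.27) = 293.12 K.
Converting, 293.12 K = 67.95°F.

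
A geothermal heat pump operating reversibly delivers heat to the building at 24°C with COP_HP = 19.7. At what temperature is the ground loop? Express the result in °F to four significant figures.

COP_HP = T_H/(T_H − T_C) gives T_H − T_C = T_H/COP.
With T_H = 297.15 K, T_C = 297.15 × (1 − 1/19.7) = 282.07 K.
Converting, 282.07 K = 48.05°F.

48.05 °F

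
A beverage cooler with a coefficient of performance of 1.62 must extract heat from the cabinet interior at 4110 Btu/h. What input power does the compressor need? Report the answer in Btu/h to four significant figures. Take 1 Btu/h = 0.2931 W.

Ẇ = Q̇_C/COP = 4110/1.62 = 2537 Btu/h.

2537 Btu/h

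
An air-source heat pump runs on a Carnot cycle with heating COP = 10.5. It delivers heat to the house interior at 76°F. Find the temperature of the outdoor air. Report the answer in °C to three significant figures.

-3.90 °C

COP_HP = T_H/(T_H − T_C) gives T_H − T_C = T_H/COP.
With T_H = 297.59 K, T_C = 297.59 × (1 − 1/10.5) = 269.25 K.
Converting, 269.25 K = -3.90°C.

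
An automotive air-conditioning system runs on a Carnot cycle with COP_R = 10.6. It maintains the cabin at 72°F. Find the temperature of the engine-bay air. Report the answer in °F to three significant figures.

COP_R = T_C/(T_H − T_C) gives T_H − T_C = T_C/COP.
With T_C = 295.37 K, T_H = 295.37 × (1 + 1/10.6) = 323.24 K.
Converting, 323.24 K = 122.16°F.

122 °F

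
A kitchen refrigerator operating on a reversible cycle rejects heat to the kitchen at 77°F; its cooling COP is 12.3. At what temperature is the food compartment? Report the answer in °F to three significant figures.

36.6 °F

For a Carnot refrigerator COP_R = T_C/(T_H − T_C), so T_C = COP·T_H/(1 + COP).
With T_H = 298.15 K, T_C = 12.3 × 298.15/13.30 = 275.73 K.
Converting, 275.73 K = 36.65°F.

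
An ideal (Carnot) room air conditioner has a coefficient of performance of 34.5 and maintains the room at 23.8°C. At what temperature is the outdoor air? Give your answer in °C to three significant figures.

32.4 °C

COP_R = T_C/(T_H − T_C) gives T_H − T_C = T_C/COP.
With T_C = 296.95 K, T_H = 296.95 × (1 + 1/34.5) = 305.56 K.
Converting, 305.56 K = 32.41°C.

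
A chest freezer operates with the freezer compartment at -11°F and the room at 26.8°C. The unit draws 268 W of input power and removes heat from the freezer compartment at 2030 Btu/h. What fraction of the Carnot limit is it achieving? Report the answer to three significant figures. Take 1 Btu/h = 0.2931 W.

0.451

Converting, Q̇_C = 2030 Btu/h = 595.0 W, so COP_actual = Q̇_C/Ẇ = 595.0/268.0 = 2.220.
In absolute terms T_C = 249.26 K and T_H = 299.95 K, so ΔT = 50.69 K.
COP_Carnot = T_C/ΔT = 249.26/50.69 = 4.917.
η_II = COP_actual/COP_Carnot = 2.220/4.917 = 0.4515.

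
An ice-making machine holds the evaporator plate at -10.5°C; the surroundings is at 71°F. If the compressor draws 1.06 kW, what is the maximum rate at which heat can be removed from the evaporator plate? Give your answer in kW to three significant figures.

8.66 kW

In absolute terms T_C = 262.65 K and T_H = 294.82 K, so ΔT = 32.17 K.
COP_Carnot = T_C/ΔT = 262.65/32.17 = 8.165.
Q̇_max = COP_Carnot × Ẇ = 8.165 × 1.060 kW = 8.655 kW.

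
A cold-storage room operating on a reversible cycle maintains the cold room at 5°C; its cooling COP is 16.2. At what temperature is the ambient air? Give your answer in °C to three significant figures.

COP_R = T_C/(T_H − T_C) gives T_H − T_C = T_C/COP.
With T_C = 278.15 K, T_H = 278.15 × (1 + 1/16.2) = 295.32 K.
Converting, 295.32 K = 22.17°C.

22.2 °C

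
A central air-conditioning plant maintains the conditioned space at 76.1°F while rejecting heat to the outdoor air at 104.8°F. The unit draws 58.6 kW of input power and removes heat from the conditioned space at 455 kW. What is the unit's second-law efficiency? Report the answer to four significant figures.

0.4159

COP_actual = Q̇_C/Ẇ = 455.0/58.60 = 7.765.
In absolute terms T_C = 297.65 K and T_H = 313.59 K, so ΔT = 15.94 K.
COP_Carnot = T_C/ΔT = 297.65/15.94 = 18.67.
η_II = COP_actual/COP_Carnot = 7.765/18.67 = 0.4159.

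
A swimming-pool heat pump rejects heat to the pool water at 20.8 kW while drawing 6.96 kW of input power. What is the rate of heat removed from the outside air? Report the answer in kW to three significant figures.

13.8 kW

For a cyclic device the first law requires Q̇_H = Q̇_C + Ẇ.
Q̇_C = Q̇_H − Ẇ = 13.84 kW.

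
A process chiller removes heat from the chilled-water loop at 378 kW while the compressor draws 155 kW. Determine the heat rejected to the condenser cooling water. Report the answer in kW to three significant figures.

For a cyclic device the first law requires Q̇_H = Q̇_C + Ẇ.
Q̇_H = Q̇_C + Ẇ = 533.0 kW.

533 kW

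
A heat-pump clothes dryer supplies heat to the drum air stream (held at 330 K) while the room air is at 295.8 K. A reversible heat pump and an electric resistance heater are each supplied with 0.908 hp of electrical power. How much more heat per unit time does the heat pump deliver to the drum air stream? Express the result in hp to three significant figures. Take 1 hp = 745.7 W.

The reservoir spacing is ΔT = 330 − 295.8 = 34.20 K.
COP_Carnot = T_H/ΔT = 330.00/34.20 = 9.649.
The heat pump delivers Q̇_H = COP × Ẇ = 8.761 hp; the resistance heater delivers Ẇ = 0.9080 hp.
Extra = (COP − 1)·Ẇ = 7.853 hp.

7.85 hp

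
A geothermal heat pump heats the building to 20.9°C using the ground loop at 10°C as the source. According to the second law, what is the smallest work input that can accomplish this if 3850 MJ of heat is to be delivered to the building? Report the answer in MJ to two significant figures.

In absolute terms T_C = 283.15 K and T_H = 294.05 K, so ΔT = 10.90 K.
The reversible limit is COP_HP = T_H/ΔT = 26.98, so W_min = Q_H/COP = Q_H·ΔT/T_H.
W_min = 3850 × 10.90/294.05 = 142.7 MJ.

140 MJ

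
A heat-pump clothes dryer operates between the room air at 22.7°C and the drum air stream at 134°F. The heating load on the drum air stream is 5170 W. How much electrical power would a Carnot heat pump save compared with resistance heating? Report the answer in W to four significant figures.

In absolute terms T_C = 295.85 K and T_H = 329.82 K, so ΔT = 33.97 K.
COP_Carnot = T_H/ΔT = 329.82/33.97 = 9.710.
Resistance heating needs Ẇ_res = Q̇_H = 5170 W; the reversible heat pump needs only Ẇ_hp = Q̇_H/COP = 532.4 W.
Saving = 5170 − 532.4 = 4638 W.

4638 W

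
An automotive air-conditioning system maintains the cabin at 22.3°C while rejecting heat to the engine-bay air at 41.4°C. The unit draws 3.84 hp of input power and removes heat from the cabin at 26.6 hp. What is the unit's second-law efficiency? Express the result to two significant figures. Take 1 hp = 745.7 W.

0.45

COP_actual = Q̇_C/Ẇ = 26.60/3.840 = 6.927.
In absolute terms T_C = 295.45 K and T_H = 314.55 K, so ΔT = 19.10 K.
COP_Carnot = T_C/ΔT = 295.45/19.10 = 15.47.
η_II = COP_actual/COP_Carnot = 6.927/15.47 = 0.4478.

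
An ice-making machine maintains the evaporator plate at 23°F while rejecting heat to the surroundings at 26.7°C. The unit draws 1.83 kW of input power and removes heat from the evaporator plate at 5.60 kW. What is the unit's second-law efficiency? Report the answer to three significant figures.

0.362

COP_actual = Q̇_C/Ẇ = 5.600/1.830 = 3.060.
In absolute terms T_C = 268.15 K and T_H = 299.85 K, so ΔT = 31.70 K.
COP_Carnot = T_C/ΔT = 268.15/31.70 = 8.459.
η_II = COP_actual/COP_Carnot = 3.060/8.459 = 0.3618.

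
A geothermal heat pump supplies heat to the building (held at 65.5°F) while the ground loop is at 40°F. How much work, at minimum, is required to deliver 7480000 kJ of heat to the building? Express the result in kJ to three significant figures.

363000 kJ

In absolute terms T_C = 277.59 K and T_H = 291.76 K, so ΔT = 14.17 K.
The reversible limit is COP_HP = T_H/ΔT = 20.59, so W_min = Q_H/COP = Q_H·ΔT/T_H.
W_min = 7480000 × 14.17/291.76 = 363200 kJ.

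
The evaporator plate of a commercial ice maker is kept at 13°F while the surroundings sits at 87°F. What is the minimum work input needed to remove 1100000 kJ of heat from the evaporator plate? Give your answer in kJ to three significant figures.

In absolute terms T_C = 262.59 K and T_H = 303.71 K, so ΔT = 41.11 K.
The reversible limit is COP_R = T_C/ΔT = 6.387, so W_min = Q_C/COP = Q_C·ΔT/T_C.
W_min = 1100000 × 41.11/262.59 = 172200 kJ.

172000 kJ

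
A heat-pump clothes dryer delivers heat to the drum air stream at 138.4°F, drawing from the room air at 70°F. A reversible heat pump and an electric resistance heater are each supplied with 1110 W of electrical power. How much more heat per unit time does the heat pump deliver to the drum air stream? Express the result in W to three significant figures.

8600 W

In absolute terms T_C = 294.26 K and T_H = 332.26 K, so ΔT = 38.00 K.
COP_Carnot = T_H/ΔT = 332.26/38.00 = 8.744.
The heat pump delivers Q̇_H = COP × Ẇ = 9706 W; the resistance heater delivers Ẇ = 1110 W.
Extra = (COP − 1)·Ẇ = 8596 W.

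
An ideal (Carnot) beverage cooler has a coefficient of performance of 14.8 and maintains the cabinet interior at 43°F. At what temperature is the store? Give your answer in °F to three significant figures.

77.0 °F

COP_R = T_C/(T_H − T_C) gives T_H − T_C = T_C/COP.
With T_C = 279.26 K, T_H = 279.26 × (1 + 1/14.8) = 298.13 K.
Converting, 298.13 K = 76.96°F.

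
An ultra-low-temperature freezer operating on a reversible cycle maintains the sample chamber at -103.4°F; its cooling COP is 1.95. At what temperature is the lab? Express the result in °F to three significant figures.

79.3 °F

COP_R = T_C/(T_H − T_C) gives T_H − T_C = T_C/COP.
With T_C = 197.93 K, T_H = 197.93 × (1 + 1/1.95) = 299.43 K.
Converting, 299.43 K = 79.30°F.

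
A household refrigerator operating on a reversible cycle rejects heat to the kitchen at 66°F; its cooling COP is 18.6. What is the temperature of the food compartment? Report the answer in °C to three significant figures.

For a Carnot refrigerator COP_R = T_C/(T_H − T_C), so T_C = COP·T_H/(1 + COP).
With T_H = 292.04 K, T_C = 18.6 × 292.04/19.60 = 277.14 K.
Converting, 277.14 K = 3.99°C.

3.99 °C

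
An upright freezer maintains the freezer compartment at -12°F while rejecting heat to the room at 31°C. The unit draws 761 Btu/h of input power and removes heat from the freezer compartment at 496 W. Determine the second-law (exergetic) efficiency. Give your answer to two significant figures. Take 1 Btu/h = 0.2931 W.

Converting, Q̇_C = 496.0 W = 1692 Btu/h, so COP_actual = Q̇_C/Ẇ = 1692/761.0 = 2.224.
In absolute terms T_C = 248.71 K and T_H = 304.15 K, so ΔT = 55.44 K.
COP_Carnot = T_C/ΔT = 248.71/55.44 = 4.486.
η_II = COP_actual/COP_Carnot = 2.224/4.486 = 0.4957.

0.50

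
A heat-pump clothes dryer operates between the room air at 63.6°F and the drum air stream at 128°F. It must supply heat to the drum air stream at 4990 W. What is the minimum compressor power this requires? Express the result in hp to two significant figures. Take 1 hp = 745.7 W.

0.73 hp

In absolute terms T_C = 290.71 K and T_H = 326.48 K, so ΔT = 35.78 K.
COP_Carnot = T_H/ΔT = 326.48/35.78 = 9.125.
Ẇ_min = Q̇/COP_Carnot = 4990/9.125 = 546.8 W = 0.7333 hp.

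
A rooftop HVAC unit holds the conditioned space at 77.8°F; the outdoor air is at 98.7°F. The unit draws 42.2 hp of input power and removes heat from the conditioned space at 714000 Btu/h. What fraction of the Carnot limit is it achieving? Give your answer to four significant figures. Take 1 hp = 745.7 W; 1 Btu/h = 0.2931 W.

Converting, Q̇_C = 714000 Btu/h = 280.6 hp, so COP_actual = Q̇_C/Ẇ = 280.6/42.20 = 6.650.
In absolute terms T_C = 298.59 K and T_H = 310.21 K, so ΔT = 11.61 K.
COP_Carnot = T_C/ΔT = 298.59/11.61 = 25.72.
η_II = COP_actual/COP_Carnot = 6.650/25.72 = 0.2586.

0.2586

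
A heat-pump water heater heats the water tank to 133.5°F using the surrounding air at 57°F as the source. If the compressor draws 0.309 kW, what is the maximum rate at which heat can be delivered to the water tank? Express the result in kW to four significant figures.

2.396 kW

In absolute terms T_C = 287.04 K and T_H = 329.54 K, so ΔT = 42.50 K.
COP_Carnot = T_H/ΔT = 329.54/42.50 = 7.754.
Q̇_max = COP_Carnot × Ẇ = 7.754 × 0.3090 kW = 2.396 kW.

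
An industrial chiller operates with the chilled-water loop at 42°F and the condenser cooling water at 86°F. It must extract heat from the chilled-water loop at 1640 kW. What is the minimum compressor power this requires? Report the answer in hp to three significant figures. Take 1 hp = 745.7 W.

In absolute terms T_C = 278.71 K and T_H = 303.15 K, so ΔT = 24.44 K.
COP_Carnot = T_C/ΔT = 278.71/24.44 = 11.40.
Ẇ_min = Q̇/COP_Carnot = 1640/11.40 = 143.8 kW = 192.9 hp.

193 hp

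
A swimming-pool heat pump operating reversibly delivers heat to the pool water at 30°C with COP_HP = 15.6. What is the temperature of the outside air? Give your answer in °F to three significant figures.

COP_HP = T_H/(T_H − T_C) gives T_H − T_C = T_H/COP.
With T_H = 303.15 K, T_C = 303.15 × (1 − 1/15.6) = 283.72 K.
Converting, 283.72 K = 51.02°F.

51.0 °F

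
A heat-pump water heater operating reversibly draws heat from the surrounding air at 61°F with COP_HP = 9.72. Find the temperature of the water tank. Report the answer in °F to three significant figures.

121 °F

COP_HP = T_H/(T_H − T_C) rearranges to T_H = COP·T_C/(COP − 1).
With T_C = 289.26 K, T_H = 9.72 × 289.26/8.720 = 322.43 K.
Converting, 322.43 K = 120.71°F.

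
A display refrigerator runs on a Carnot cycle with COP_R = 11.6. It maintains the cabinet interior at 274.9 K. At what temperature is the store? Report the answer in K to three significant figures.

COP_R = T_C/(T_H − T_C) gives T_H − T_C = T_C/COP.
With T_C = 274.90 K, T_H = 274.90 × (1 + 1/11.6) = 298.60 K.

299 K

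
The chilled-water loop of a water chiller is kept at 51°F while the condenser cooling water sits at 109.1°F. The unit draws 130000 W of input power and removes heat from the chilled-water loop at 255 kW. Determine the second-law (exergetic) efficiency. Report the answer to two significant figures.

0.22

Converting, Q̇_C = 255.0 kW = 255000 W, so COP_actual = Q̇_C/Ẇ = 255000/130000 = 1.962.
In absolute terms T_C = 283.71 K and T_H = 315.98 K, so ΔT = 32.28 K.
COP_Carnot = T_C/ΔT = 283.71/32.28 = 8.790.
η_II = COP_actual/COP_Carnot = 1.962/8.790 = 0.2232.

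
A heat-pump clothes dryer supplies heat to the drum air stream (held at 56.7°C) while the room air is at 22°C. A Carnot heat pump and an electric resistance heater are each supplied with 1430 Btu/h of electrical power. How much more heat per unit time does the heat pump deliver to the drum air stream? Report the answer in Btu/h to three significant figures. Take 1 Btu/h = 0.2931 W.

12200 Btu/h

In absolute terms T_C = 295.15 K and T_H = 329.85 K, so ΔT = 34.70 K.
COP_Carnot = T_H/ΔT = 329.85/34.70 = 9.506.
The heat pump delivers Q̇_H = COP × Ẇ = 13590 Btu/h; the resistance heater delivers Ẇ = 1430 Btu/h.
Extra = (COP − 1)·Ẇ = 12160 Btu/h.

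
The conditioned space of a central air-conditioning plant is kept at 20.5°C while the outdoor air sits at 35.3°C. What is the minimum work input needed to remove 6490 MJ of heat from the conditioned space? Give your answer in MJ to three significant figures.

In absolute terms T_C = 293.65 K and T_H = 308.45 K, so ΔT = 14.80 K.
The reversible limit is COP_R = T_C/ΔT = 19.84, so W_min = Q_C/COP = Q_C·ΔT/T_C.
W_min = 6490 × 14.80/293.65 = 327.1 MJ.

327 MJ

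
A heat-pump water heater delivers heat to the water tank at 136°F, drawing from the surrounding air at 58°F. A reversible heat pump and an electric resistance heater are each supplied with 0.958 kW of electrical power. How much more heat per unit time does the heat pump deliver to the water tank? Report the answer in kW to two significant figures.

In absolute terms T_C = 287.59 K and T_H = 330.93 K, so ΔT = 43.33 K.
COP_Carnot = T_H/ΔT = 330.93/43.33 = 7.637.
The heat pump delivers Q̇_H = COP × Ẇ = 7.316 kW; the resistance heater delivers Ẇ = 0.9580 kW.
Extra = (COP − 1)·Ẇ = 6.358 kW.

6.4 kW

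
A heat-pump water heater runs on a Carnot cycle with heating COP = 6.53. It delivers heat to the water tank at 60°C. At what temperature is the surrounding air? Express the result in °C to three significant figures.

8.98 °C

COP_HP = T_H/(T_H − T_C) gives T_H − T_C = T_H/COP.
With T_H = 333.15 K, T_C = 333.15 × (1 − 1/6.53) = 282.13 K.
Converting, 282.13 K = 8.98°C.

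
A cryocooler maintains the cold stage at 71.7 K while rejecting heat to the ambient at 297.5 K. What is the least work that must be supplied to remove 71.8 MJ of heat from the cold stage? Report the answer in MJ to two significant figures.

The reservoir spacing is ΔT = 297.5 − 71.7 = 225.8 K.
The reversible limit is COP_R = T_C/ΔT = 0.3175, so W_min = Q_C/COP = Q_C·ΔT/T_C.
W_min = 71.80 × 225.8/71.70 = 226.1 MJ.

230 MJ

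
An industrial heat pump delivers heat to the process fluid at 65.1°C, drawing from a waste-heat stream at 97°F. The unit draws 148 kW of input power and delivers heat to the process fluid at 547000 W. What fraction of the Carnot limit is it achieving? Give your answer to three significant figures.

Converting, Q̇_H = 547000 W = 547.0 kW, so COP_actual = Q̇_H/Ẇ = 547.0/148.0 = 3.696.
In absolute terms T_C = 309.26 K and T_H = 338.25 K, so ΔT = 28.99 K.
COP_Carnot = T_H/ΔT = 338.25/28.99 = 11.67.
η_II = COP_actual/COP_Carnot = 3.696/11.67 = 0.3168.

0.317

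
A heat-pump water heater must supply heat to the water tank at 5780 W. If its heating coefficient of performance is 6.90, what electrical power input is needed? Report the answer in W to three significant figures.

Ẇ = Q̇_H/COP_HP = 5780/6.90 = 837.7 W.

838 W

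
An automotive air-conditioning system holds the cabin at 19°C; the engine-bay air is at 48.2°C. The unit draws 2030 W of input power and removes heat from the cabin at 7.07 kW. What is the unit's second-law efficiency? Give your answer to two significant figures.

Converting, Q̇_C = 7.070 kW = 7070 W, so COP_actual = Q̇_C/Ẇ = 7070/2030 = 3.483.
In absolute terms T_C = 292.15 K and T_H = 321.35 K, so ΔT = 29.20 K.
COP_Carnot = T_C/ΔT = 292.15/29.20 = 10.01.
η_II = COP_actual/COP_Carnot = 3.483/10.01 = 0.3481.

0.35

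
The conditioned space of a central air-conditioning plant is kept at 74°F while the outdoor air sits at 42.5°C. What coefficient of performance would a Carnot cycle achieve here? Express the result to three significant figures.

In absolute terms T_C = 296.48 K and T_H = 315.65 K, so ΔT = 19.17 K.
For a reversible cycle, COP_Carnot = T_C/ΔT = 296.48/19.17 = 15.47.

15.5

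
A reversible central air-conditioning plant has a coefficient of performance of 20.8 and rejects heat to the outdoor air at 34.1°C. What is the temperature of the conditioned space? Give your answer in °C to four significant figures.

For a Carnot refrigerator COP_R = T_C/(T_H − T_C), so T_C = COP·T_H/(1 + COP).
With T_H = 307.25 K, T_C = 20.8 × 307.25/21.80 = 293.16 K.
Converting, 293.16 K = 20.01°C.

20.01 °C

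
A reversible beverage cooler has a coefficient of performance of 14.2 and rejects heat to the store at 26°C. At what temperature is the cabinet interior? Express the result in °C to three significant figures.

6.32 °C

For a Carnot refrigerator COP_R = T_C/(T_H − T_C), so T_C = COP·T_H/(1 + COP).
With T_H = 299.15 K, T_C = 14.2 × 299.15/15.20 = 279.47 K.
Converting, 279.47 K = 6.32°C.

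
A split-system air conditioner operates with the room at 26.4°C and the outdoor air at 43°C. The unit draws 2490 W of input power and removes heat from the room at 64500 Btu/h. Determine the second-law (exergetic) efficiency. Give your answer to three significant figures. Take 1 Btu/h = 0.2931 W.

Converting, Q̇_C = 64500 Btu/h = 18900 W, so COP_actual = Q̇_C/Ẇ = 18900/2490 = 7.592.
In absolute terms T_C = 299.55 K and T_H = 316.15 K, so ΔT = 16.60 K.
COP_Carnot = T_C/ΔT = 299.55/16.60 = 18.05.
η_II = COP_actual/COP_Carnot = 7.592/18.05 = 0.4207.

0.421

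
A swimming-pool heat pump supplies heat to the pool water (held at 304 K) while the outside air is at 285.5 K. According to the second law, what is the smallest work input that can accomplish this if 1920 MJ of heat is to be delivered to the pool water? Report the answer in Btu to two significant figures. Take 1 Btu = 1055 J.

The reservoir spacing is ΔT = 304 − 285.5 = 18.50 K.
The reversible limit is COP_HP = T_H/ΔT = 16.43, so W_min = Q_H/COP = Q_H·ΔT/T_H.
W_min = 1920 × 18.50/304.00 = 116.8 MJ = 110800 Btu.

110000 Btu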